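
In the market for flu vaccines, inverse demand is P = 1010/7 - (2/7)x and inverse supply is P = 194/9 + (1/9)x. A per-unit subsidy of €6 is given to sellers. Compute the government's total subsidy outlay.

Pre-subsidy: 1010/7 - (2/7)x = 194/9 + (1/9)x gives x* = 309.28 and P* = 55.92.
With the subsidy, sellers receive Ps = Pb + 6 for each unit, where Pb is the price buyers pay.
On the curves, Pb = 1010/7 - (2/7)x and Ps = 194/9 + (1/9)x; the wedge Ps − Pb = 6 gives 194/9 + (1/9)x − (1010/7 - (2/7)x) = 6, so x' = 324.4.
Then Pb = 1010/7 − (2/7)·324.4 = 51.6 and Ps = 194/9 + (1/9)·324.4 = 57.6.
Government outlay = subsidy × quantity = 6 × 324.4 = 1946.4.

Government cost = €1946.4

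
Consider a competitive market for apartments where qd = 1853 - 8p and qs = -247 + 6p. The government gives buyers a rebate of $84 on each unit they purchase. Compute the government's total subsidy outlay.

Government cost = $79044

Pre-subsidy: 1853 - 8p = -247 + 6p gives p* = 150, q* = 653.
With the rebate, buyers effectively pay pb = ps − 84, where ps is the price sellers receive.
Demand in terms of ps becomes qd = 1853 − 8(ps − 84) = 2525 - 8ps. Setting this equal to supply: 2525 - 8ps = -247 + 6ps, so ps = 198.
Buyers pay pb = 198 − 84 = 114; q' = -247 + 6·198 = 941.
Government outlay = subsidy × quantity = 84 × 941 = 79044.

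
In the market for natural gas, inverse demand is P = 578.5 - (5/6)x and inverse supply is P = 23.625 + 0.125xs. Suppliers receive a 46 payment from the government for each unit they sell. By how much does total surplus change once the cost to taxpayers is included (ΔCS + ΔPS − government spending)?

Net change in total surplus = -1104

Pre-subsidy: 578.5 - (5/6)x = 23.625 + 0.125x gives x* = 579 and P* = 96.
With the subsidy, sellers receive Ps = Pb + 46 for each unit, where Pb is the price buyers pay.
On the curves, Pb = 578.5 - (5/6)x and Ps = 23.625 + 0.125x; the wedge Ps − Pb = 46 gives 23.625 + 0.125x − (578.5 - (5/6)x) = 46, so x' = 627.
Then Pb = 578.5 − (5/6)·627 = 56 and Ps = 23.625 + 0.125·627 = 102.
ΔCS = ½(579 + 627)(96 − 56) = 24120; ΔPS = ½(579 + 627)(102 − 96) = 3618.
Government spending = 46 × 627 = 28842.
Net change = 24120 + 3618 − 28842 = -1104. The loss equals the DWL triangle ½·46·48.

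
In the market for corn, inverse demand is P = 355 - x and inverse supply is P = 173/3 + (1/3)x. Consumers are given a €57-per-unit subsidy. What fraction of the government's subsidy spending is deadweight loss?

Pre-subsidy: 355 - x = 173/3 + (1/3)x gives x* = 223 and P* = 132.
With the rebate, buyers effectively pay Pb = Ps − 57, where Ps is the price sellers receive.
On the curves, Pb = 355 - x and Ps = 173/3 + (1/3)x; the wedge Ps − Pb = 57 gives 173/3 + (1/3)x − (355 - x) = 57, so x' = 265.75.
Then Pb = 355 − 1·265.75 = 89.25 and Ps = 173/3 + (1/3)·265.75 = 146.25.
ΔCS = ½(223 + 265.75)(132 − 89.25) = 10447.03125; ΔPS = ½(223 + 265.75)(146.25 − 132) = 3482.34375.
Government spending = 57 × 265.75 = 15147.75.
DWL = ½ × 57 × (265.75 − 223) = 1218.375; fraction = 1218.375 / 15147.75 = 171/2126.

DWL / government spending = 171/2126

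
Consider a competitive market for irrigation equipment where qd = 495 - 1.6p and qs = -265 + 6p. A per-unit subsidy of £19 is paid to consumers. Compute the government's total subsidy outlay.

Pre-subsidy: 495 - 1.6p = -265 + 6p gives p* = 100, q* = 335.
With the rebate, buyers effectively pay pb = ps − 19, where ps is the price sellers receive.
Demand in terms of ps becomes qd = 495 − 1.6(ps − 19) = 525.4 - 1.6ps. Setting this equal to supply: 525.4 - 1.6ps = -265 + 6ps, so ps = 104.
Buyers pay pb = 104 − 19 = 85; q' = -265 + 6·104 = 359.
Government outlay = subsidy × quantity = 19 × 359 = 6821.

Government cost = £6821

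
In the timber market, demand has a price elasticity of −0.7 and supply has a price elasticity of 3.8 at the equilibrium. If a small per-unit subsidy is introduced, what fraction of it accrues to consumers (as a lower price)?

For a small subsidy around the equilibrium, the benefit split depends on the relative slopes, which at a point are proportional to the elasticities.
Buyer share = εs/(εs + |εd|) = 3.8/(3.8 + 0.7) = 38/45; seller share = |εd|/(εs + |εd|) = 7/45.

Consumer share = 38/45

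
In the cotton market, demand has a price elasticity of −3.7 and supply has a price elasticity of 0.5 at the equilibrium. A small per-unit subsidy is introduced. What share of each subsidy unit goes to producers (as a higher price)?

For a small subsidy around the equilibrium, the benefit split depends on the relative slopes, which at a point are proportional to the elasticities.
Buyer share = εs/(εs + |εd|) = 0.5/(0.5 + 3.7) = 5/42; seller share = |εd|/(εs + |εd|) = 37/42.
So producers capture 37/42 of the subsidy.

Producer share = 37/42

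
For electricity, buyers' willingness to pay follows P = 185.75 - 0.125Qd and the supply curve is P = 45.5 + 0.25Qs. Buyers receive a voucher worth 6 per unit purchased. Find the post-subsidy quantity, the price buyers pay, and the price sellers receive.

Q' = 390; buyers pay 137; sellers receive 143

Pre-subsidy: 185.75 - 0.125Q = 45.5 + 0.25Q gives Q* = 374 and P* = 139.
With the rebate, buyers effectively pay Pb = Ps − 6, where Ps is the price sellers receive.
On the curves, Pb = 185.75 - 0.125Q and Ps = 45.5 + 0.25Q; the wedge Ps − Pb = 6 gives 45.5 + 0.25Q − (185.75 - 0.125Q) = 6, so Q' = 390.
Then Pb = 185.75 − 0.125·390 = 137 and Ps = 45.5 + 0.25·390 = 143.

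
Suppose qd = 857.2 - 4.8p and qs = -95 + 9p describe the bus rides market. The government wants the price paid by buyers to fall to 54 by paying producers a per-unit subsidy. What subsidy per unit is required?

Required subsidy s = 23 per unit

At a buyer price of 54, quantity demanded is 857.2 − 4.8·54 = 598.
Sellers supply 598 only when they receive ps with -95 + 9·ps = 598, i.e. ps = 77.
s = ps − pb = 77 − 54 = 23.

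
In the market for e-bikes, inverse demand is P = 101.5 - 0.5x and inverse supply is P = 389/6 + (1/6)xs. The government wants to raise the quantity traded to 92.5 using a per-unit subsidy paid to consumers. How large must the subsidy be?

Required subsidy s = 25 per unit

At x = 92.5, from the demand curve buyers pay Pb = 101.5 − 0.5·92.5 = 55.25; from the supply curve sellers need Ps = 389/6 + (1/6)·92.5 = 80.25.
The subsidy must fill the gap: s = Ps − Pb = 80.25 − 55.25 = 25.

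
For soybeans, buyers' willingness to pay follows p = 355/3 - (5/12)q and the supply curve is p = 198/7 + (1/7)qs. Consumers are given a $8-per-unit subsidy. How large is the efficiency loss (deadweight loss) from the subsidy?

Deadweight loss = 2688/47

Pre-subsidy: 355/3 - (5/12)q = 198/7 + (1/7)q gives q* = 7564/47 and p* = 2410/47.
With the rebate, buyers effectively pay pb = ps − 8, where ps is the price sellers receive.
On the curves, pb = 355/3 - (5/12)q and ps = 198/7 + (1/7)q; the wedge ps − pb = 8 gives 198/7 + (1/7)q − (355/3 - (5/12)q) = 8, so q' = 8236/47.
Then pb = 355/3 − (5/12)·(8236/47) = 2130/47 and ps = 198/7 + (1/7)·(8236/47) = 2506/47.
The subsidy expands output by 8236/47 − 7564/47 = 672/47 past the efficient level; on those units the gap between marginal cost and willingness to pay runs from 0 up to 8.
DWL = ½ × 8 × 672/47 = 2688/47.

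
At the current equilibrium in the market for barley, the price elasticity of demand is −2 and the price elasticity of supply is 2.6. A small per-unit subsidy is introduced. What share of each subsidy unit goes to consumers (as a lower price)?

Consumer share = 13/23

For a small subsidy around the equilibrium, the benefit split depends on the relative slopes, which at a point are proportional to the elasticities.
Buyer share = εs/(εs + |εd|) = 2.6/(2.6 + 2) = 13/23; seller share = |εd|/(εs + |εd|) = 10/23.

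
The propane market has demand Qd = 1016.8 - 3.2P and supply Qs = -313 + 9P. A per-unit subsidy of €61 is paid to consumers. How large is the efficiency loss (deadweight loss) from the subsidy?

Deadweight loss = €4392

Pre-subsidy: 1016.8 - 3.2P = -313 + 9P gives P* = 109, Q* = 668.
With the rebate, buyers effectively pay Pb = Ps − 61, where Ps is the price sellers receive.
Demand in terms of Ps becomes Qd = 1016.8 − 3.2(Ps − 61) = 1212 - 3.2Ps. Setting this equal to supply: 1212 - 3.2Ps = -313 + 9Ps, so Ps = 125.
Buyers pay Pb = 125 − 61 = 64; Q' = -313 + 9·125 = 812.
The subsidy expands output by 812 − 668 = 144 past the efficient level; on those units the gap between marginal cost and willingness to pay runs from 0 up to 61.
DWL = ½ × 61 × 144 = 4392.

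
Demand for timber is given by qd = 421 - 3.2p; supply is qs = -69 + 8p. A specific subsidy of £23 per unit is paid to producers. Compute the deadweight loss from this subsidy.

Deadweight loss = 4232/7

Pre-subsidy: 421 - 3.2p = -69 + 8p gives p* = 43.75, q* = 281.
With the subsidy, sellers receive ps = pb + 23 for each unit, where pb is the price buyers pay.
Supply in terms of pb becomes qs = -69 + 8(pb + 23) = 115 + 8pb. Setting this equal to demand: 421 - 3.2pb = 115 + 8pb, so pb = 765/28.
Sellers receive ps = 765/28 + 23 = 1409/28; q' = 421 − 3.2·(765/28) = 2335/7.
The subsidy expands output by 2335/7 − 281 = 368/7 past the efficient level; on those units the gap between marginal cost and willingness to pay runs from 0 up to 23.
DWL = ½ × 23 × 368/7 = 4232/7.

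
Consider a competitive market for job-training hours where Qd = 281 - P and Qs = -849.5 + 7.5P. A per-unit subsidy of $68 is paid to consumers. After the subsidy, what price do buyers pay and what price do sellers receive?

Pre-subsidy: 281 - P = -849.5 + 7.5P gives P* = 133, Q* = 148.
With the rebate, buyers effectively pay Pb = Ps − 68, where Ps is the price sellers receive.
Demand in terms of Ps becomes Qd = 281 − 1(Ps − 68) = 349 - Ps. Setting this equal to supply: 349 - Ps = -849.5 + 7.5Ps, so Ps = 141.
Buyers pay Pb = 141 − 68 = 73; Q' = -849.5 + 7.5·141 = 208.

Buyers pay $73; sellers receive $141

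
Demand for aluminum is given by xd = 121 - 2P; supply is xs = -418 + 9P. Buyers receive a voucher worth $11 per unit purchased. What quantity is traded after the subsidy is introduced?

x' = 41

Pre-subsidy: 121 - 2P = -418 + 9P gives P* = 49, x* = 23.
With the rebate, buyers effectively pay Pb = Ps − 11, where Ps is the price sellers receive.
Demand in terms of Ps becomes xd = 121 − 2(Ps − 11) = 143 - 2Ps. Setting this equal to supply: 143 - 2Ps = -418 + 9Ps, so Ps = 51.
Buyers pay Pb = 51 − 11 = 40; x' = -418 + 9·51 = 41.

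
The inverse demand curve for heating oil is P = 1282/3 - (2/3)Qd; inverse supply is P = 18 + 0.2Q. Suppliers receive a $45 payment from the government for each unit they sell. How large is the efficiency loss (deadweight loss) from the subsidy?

Deadweight loss = 30375/26

Pre-subsidy: 1282/3 - (2/3)Q = 18 + 0.2Q gives Q* = 6140/13 and P* = 1462/13.
With the subsidy, sellers receive Ps = Pb + 45 for each unit, where Pb is the price buyers pay.
On the curves, Pb = 1282/3 - (2/3)Q and Ps = 18 + 0.2Q; the wedge Ps − Pb = 45 gives 18 + 0.2Q − (1282/3 - (2/3)Q) = 45, so Q' = 6815/13.
Then Pb = 1282/3 − (2/3)·(6815/13) = 1012/13 and Ps = 18 + 0.2·(6815/13) = 1597/13.
The subsidy expands output by 6815/13 − 6140/13 = 675/13 past the efficient level; on those units the gap between marginal cost and willingness to pay runs from 0 up to 45.
DWL = ½ × 45 × 675/13 = 30375/26.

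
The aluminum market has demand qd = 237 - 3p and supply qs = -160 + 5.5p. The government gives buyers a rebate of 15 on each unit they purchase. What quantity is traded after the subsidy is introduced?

Pre-subsidy: 237 - 3p = -160 + 5.5p gives p* = 794/17, q* = 1647/17.
With the rebate, buyers effectively pay pb = ps − 15, where ps is the price sellers receive.
Demand in terms of ps becomes qd = 237 − 3(ps − 15) = 282 - 3ps. Setting this equal to supply: 282 - 3ps = -160 + 5.5ps, so ps = 52.
Buyers pay pb = 52 − 15 = 37; q' = -160 + 5.5·52 = 126.

q' = 126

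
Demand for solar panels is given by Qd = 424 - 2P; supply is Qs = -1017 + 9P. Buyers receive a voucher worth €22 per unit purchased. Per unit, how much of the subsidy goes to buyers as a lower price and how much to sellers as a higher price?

Pre-subsidy: 424 - 2P = -1017 + 9P gives P* = 131, Q* = 162.
With the rebate, buyers effectively pay Pb = Ps − 22, where Ps is the price sellers receive.
Demand in terms of Ps becomes Qd = 424 − 2(Ps − 22) = 468 - 2Ps. Setting this equal to supply: 468 - 2Ps = -1017 + 9Ps, so Ps = 135.
Buyers pay Pb = 135 − 22 = 113; Q' = -1017 + 9·135 = 198.
Buyers' price falls by P* − Pb = 131 − 113 = 18; sellers' price rises by Ps − P* = 135 − 131 = 4.

Buyers gain €18 per unit; sellers gain €4 per unit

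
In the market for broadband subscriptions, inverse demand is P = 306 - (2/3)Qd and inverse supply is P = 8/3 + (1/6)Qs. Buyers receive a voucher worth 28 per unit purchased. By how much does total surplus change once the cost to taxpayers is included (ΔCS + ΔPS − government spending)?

Net change in total surplus = -470.4

Pre-subsidy: 306 - (2/3)Q = 8/3 + (1/6)Q gives Q* = 364 and P* = 190/3.
With the rebate, buyers effectively pay Pb = Ps − 28, where Ps is the price sellers receive.
On the curves, Pb = 306 - (2/3)Q and Ps = 8/3 + (1/6)Q; the wedge Ps − Pb = 28 gives 8/3 + (1/6)Q − (306 - (2/3)Q) = 28, so Q' = 397.6.
Then Pb = 306 − (2/3)·397.6 = 614/15 and Ps = 8/3 + (1/6)·397.6 = 1034/15.
ΔCS = ½(364 + 397.6)(190/3 − 614/15) = 8529.92; ΔPS = ½(364 + 397.6)(1034/15 − 190/3) = 2132.48.
Government spending = 28 × 397.6 = 11132.8.
Net change = 8529.92 + 2132.48 − 11132.8 = -470.4. The loss equals the DWL triangle ½·28·33.6.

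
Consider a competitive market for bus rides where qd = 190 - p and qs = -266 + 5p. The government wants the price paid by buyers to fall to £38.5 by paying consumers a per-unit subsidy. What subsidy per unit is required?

Required subsidy s = £45 per unit

At a buyer price of 38.5, quantity demanded is 190 − 1·38.5 = 151.5.
Sellers supply 151.5 only when they receive ps with -266 + 5·ps = 151.5, i.e. ps = 83.5.
s = ps − pb = 83.5 − 38.5 = 45.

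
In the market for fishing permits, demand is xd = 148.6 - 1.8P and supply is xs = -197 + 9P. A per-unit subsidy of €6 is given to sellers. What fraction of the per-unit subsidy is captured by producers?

Producer share = 1/6

Pre-subsidy: 148.6 - 1.8P = -197 + 9P gives P* = 32, x* = 91.
With the subsidy, sellers receive Ps = Pb + 6 for each unit, where Pb is the price buyers pay.
Supply in terms of Pb becomes xs = -197 + 9(Pb + 6) = -143 + 9Pb. Setting this equal to demand: 148.6 - 1.8Pb = -143 + 9Pb, so Pb = 27.
Sellers receive Ps = 27 + 6 = 33; x' = 148.6 − 1.8·27 = 100.
Buyers' price falls by P* − Pb = 32 − 27 = 5; sellers' price rises by Ps − P* = 33 − 32 = 1.
So producers capture 1/6 = 1/6 of each unit of subsidy.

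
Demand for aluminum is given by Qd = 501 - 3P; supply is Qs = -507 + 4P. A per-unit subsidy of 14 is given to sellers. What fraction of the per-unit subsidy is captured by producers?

Pre-subsidy: 501 - 3P = -507 + 4P gives P* = 144, Q* = 69.
With the subsidy, sellers receive Ps = Pb + 14 for each unit, where Pb is the price buyers pay.
Supply in terms of Pb becomes Qs = -507 + 4(Pb + 14) = -451 + 4Pb. Setting this equal to demand: 501 - 3Pb = -451 + 4Pb, so Pb = 136.
Sellers receive Ps = 136 + 14 = 150; Q' = 501 − 3·136 = 93.
Buyers' price falls by P* − Pb = 144 − 136 = 8; sellers' price rises by Ps − P* = 150 − 144 = 6.
So producers capture 6/14 = 3/7 of each unit of subsidy.

Producer share = 3/7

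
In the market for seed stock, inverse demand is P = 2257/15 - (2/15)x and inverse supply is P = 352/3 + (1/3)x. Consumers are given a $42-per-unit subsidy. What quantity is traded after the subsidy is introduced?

x' = 161

Pre-subsidy: 2257/15 - (2/15)x = 352/3 + (1/3)x gives x* = 71 and P* = 141.
With the rebate, buyers effectively pay Pb = Ps − 42, where Ps is the price sellers receive.
On the curves, Pb = 2257/15 - (2/15)x and Ps = 352/3 + (1/3)x; the wedge Ps − Pb = 42 gives 352/3 + (1/3)x − (2257/15 - (2/15)x) = 42, so x' = 161.
Then Pb = 2257/15 − (2/15)·161 = 129 and Ps = 352/3 + (1/3)·161 = 171.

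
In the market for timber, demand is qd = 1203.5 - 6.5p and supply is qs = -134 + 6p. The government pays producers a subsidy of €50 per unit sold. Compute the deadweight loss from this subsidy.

Pre-subsidy: 1203.5 - 6.5p = -134 + 6p gives p* = 107, q* = 508.
With the subsidy, sellers receive ps = pb + 50 for each unit, where pb is the price buyers pay.
Supply in terms of pb becomes qs = -134 + 6(pb + 50) = 166 + 6pb. Setting this equal to demand: 1203.5 - 6.5pb = 166 + 6pb, so pb = 83.
Sellers receive ps = 83 + 50 = 133; q' = 1203.5 − 6.5·83 = 664.
The subsidy expands output by 664 − 508 = 156 past the efficient level; on those units the gap between marginal cost and willingness to pay runs from 0 up to 50.
DWL = ½ × 50 × 156 = 3900.

Deadweight loss = €3900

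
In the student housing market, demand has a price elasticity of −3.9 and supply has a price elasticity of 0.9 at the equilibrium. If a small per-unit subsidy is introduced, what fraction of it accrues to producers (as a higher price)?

Producer share = 0.8125

For a small subsidy around the equilibrium, the benefit split depends on the relative slopes, which at a point are proportional to the elasticities.
Buyer share = εs/(εs + |εd|) = 0.9/(0.9 + 3.9) = 0.1875; seller share = |εd|/(εs + |εd|) = 0.8125.
So producers capture 0.8125 of the subsidy.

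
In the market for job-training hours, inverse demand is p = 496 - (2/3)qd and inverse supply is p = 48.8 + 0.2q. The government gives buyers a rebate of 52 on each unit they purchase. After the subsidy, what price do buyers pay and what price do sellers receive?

Pre-subsidy: 496 - (2/3)q = 48.8 + 0.2q gives q* = 516 and p* = 152.
With the rebate, buyers effectively pay pb = ps − 52, where ps is the price sellers receive.
On the curves, pb = 496 - (2/3)q and ps = 48.8 + 0.2q; the wedge ps − pb = 52 gives 48.8 + 0.2q − (496 - (2/3)q) = 52, so q' = 576.
Then pb = 496 − (2/3)·576 = 112 and ps = 48.8 + 0.2·576 = 164.

Buyers pay 112; sellers receive 164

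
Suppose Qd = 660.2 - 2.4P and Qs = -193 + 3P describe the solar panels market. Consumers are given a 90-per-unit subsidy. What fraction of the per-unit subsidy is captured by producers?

Producer share = 4/9

Pre-subsidy: 660.2 - 2.4P = -193 + 3P gives P* = 158, Q* = 281.
With the rebate, buyers effectively pay Pb = Ps − 90, where Ps is the price sellers receive.
Demand in terms of Ps becomes Qd = 660.2 − 2.4(Ps − 90) = 876.2 - 2.4Ps. Setting this equal to supply: 876.2 - 2.4Ps = -193 + 3Ps, so Ps = 198.
Buyers pay Pb = 198 − 90 = 108; Q' = -193 + 3·198 = 401.
Buyers' price falls by P* − Pb = 158 − 108 = 50; sellers' price rises by Ps − P* = 198 − 158 = 40.
So producers capture 40/90 = 4/9 of each unit of subsidy.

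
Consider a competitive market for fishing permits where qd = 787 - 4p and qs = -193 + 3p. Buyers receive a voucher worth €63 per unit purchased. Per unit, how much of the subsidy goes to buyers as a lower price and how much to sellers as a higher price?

Pre-subsidy: 787 - 4p = -193 + 3p gives p* = 140, q* = 227.
With the rebate, buyers effectively pay pb = ps − 63, where ps is the price sellers receive.
Demand in terms of ps becomes qd = 787 − 4(ps − 63) = 1039 - 4ps. Setting this equal to supply: 1039 - 4ps = -193 + 3ps, so ps = 176.
Buyers pay pb = 176 − 63 = 113; q' = -193 + 3·176 = 335.
Buyers' price falls by p* − pb = 140 − 113 = 27; sellers' price rises by ps − p* = 176 − 140 = 36.

Buyers gain €27 per unit; sellers gain €36 per unit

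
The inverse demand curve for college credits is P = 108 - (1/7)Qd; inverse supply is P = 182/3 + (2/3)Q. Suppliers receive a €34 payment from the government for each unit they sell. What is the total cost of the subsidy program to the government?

Pre-subsidy: 108 - (1/7)Q = 182/3 + (2/3)Q gives Q* = 994/17 and P* = 1694/17.
With the subsidy, sellers receive Ps = Pb + 34 for each unit, where Pb is the price buyers pay.
On the curves, Pb = 108 - (1/7)Q and Ps = 182/3 + (2/3)Q; the wedge Ps − Pb = 34 gives 182/3 + (2/3)Q − (108 - (1/7)Q) = 34, so Q' = 1708/17.
Then Pb = 108 − (1/7)·(1708/17) = 1592/17 and Ps = 182/3 + (2/3)·(1708/17) = 2170/17.
Government outlay = subsidy × quantity = 34 × 1708/17 = 3416.

Government cost = €3416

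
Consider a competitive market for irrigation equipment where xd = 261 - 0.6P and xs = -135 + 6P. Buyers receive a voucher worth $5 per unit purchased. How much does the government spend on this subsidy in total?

Government cost = 12525/11

Pre-subsidy: 261 - 0.6P = -135 + 6P gives P* = 60, x* = 225.
With the rebate, buyers effectively pay Pb = Ps − 5, where Ps is the price sellers receive.
Demand in terms of Ps becomes xd = 261 − 0.6(Ps − 5) = 264 - 0.6Ps. Setting this equal to supply: 264 - 0.6Ps = -135 + 6Ps, so Ps = 665/11.
Buyers pay Pb = 665/11 − 5 = 610/11; x' = -135 + 6·(665/11) = 2505/11.
Government outlay = subsidy × quantity = 5 × 2505/11 = 12525/11.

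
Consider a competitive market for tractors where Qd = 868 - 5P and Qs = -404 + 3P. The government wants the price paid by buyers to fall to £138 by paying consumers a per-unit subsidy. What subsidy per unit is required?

At a buyer price of 138, quantity demanded is 868 − 5·138 = 178.
Sellers supply 178 only when they receive Ps with -404 + 3·Ps = 178, i.e. Ps = 194.
s = Ps − Pb = 194 − 138 = 56.

Required subsidy s = £56 per unit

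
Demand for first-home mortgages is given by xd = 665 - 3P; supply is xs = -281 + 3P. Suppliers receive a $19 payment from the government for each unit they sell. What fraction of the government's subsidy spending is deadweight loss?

Pre-subsidy: 665 - 3P = -281 + 3P gives P* = 473/3, x* = 192.
With the subsidy, sellers receive Ps = Pb + 19 for each unit, where Pb is the price buyers pay.
Supply in terms of Pb becomes xs = -281 + 3(Pb + 19) = -224 + 3Pb. Setting this equal to demand: 665 - 3Pb = -224 + 3Pb, so Pb = 889/6.
Sellers receive Ps = 889/6 + 19 = 1003/6; x' = 665 − 3·(889/6) = 220.5.
ΔCS = ½(192 + 220.5)(473/3 − 889/6) = 1959.375; ΔPS = ½(192 + 220.5)(1003/6 − 473/3) = 1959.375.
Government spending = 19 × 220.5 = 4189.5.
DWL = ½ × 19 × (220.5 − 192) = 270.75; fraction = 270.75 / 4189.5 = 19/294.

DWL / government spending = 19/294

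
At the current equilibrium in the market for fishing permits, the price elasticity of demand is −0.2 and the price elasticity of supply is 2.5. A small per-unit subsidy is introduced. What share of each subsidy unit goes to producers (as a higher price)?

For a small subsidy around the equilibrium, the benefit split depends on the relative slopes, which at a point are proportional to the elasticities.
Buyer share = εs/(εs + |εd|) = 2.5/(2.5 + 0.2) = 25/27; seller share = |εd|/(εs + |εd|) = 2/27.
So producers capture 2/27 of the subsidy.

Producer share = 2/27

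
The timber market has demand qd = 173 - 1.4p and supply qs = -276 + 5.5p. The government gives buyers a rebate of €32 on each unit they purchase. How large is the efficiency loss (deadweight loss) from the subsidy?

Deadweight loss = 39424/69

Pre-subsidy: 173 - 1.4p = -276 + 5.5p gives p* = 4490/69, q* = 5651/69.
With the rebate, buyers effectively pay pb = ps − 32, where ps is the price sellers receive.
Demand in terms of ps becomes qd = 173 − 1.4(ps − 32) = 217.8 - 1.4ps. Setting this equal to supply: 217.8 - 1.4ps = -276 + 5.5ps, so ps = 1646/23.
Buyers pay pb = 1646/23 − 32 = 910/23; q' = -276 + 5.5·(1646/23) = 2705/23.
The subsidy expands output by 2705/23 − 5651/69 = 2464/69 past the efficient level; on those units the gap between marginal cost and willingness to pay runs from 0 up to 32.
DWL = ½ × 32 × 2464/69 = 39424/69.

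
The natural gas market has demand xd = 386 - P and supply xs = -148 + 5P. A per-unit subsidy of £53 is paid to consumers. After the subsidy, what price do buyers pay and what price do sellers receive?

Pre-subsidy: 386 - P = -148 + 5P gives P* = 89, x* = 297.
With the rebate, buyers effectively pay Pb = Ps − 53, where Ps is the price sellers receive.
Demand in terms of Ps becomes xd = 386 − 1(Ps − 53) = 439 - Ps. Setting this equal to supply: 439 - Ps = -148 + 5Ps, so Ps = 587/6.
Buyers pay Pb = 587/6 − 53 = 269/6; x' = -148 + 5·(587/6) = 2047/6.

Buyers pay 269/6; sellers receive 587/6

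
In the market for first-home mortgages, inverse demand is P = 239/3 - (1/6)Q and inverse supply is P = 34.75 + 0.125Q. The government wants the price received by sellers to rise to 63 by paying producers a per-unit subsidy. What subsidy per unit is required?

Required subsidy s = 21 per unit

At a seller price of 63, quantity supplied is -278 + 8·63 = 226.
Buyers absorb 226 only when they pay Pb = 239/3 − (1/6)·226 = 42.
s = Ps − Pb = 63 − 42 = 21.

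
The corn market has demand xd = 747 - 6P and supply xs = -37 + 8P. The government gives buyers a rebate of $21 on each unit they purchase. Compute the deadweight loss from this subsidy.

Pre-subsidy: 747 - 6P = -37 + 8P gives P* = 56, x* = 411.
With the rebate, buyers effectively pay Pb = Ps − 21, where Ps is the price sellers receive.
Demand in terms of Ps becomes xd = 747 − 6(Ps − 21) = 873 - 6Ps. Setting this equal to supply: 873 - 6Ps = -37 + 8Ps, so Ps = 65.
Buyers pay Pb = 65 − 21 = 44; x' = -37 + 8·65 = 483.
The subsidy expands output by 483 − 411 = 72 past the efficient level; on those units the gap between marginal cost and willingness to pay runs from 0 up to 21.
DWL = ½ × 21 × 72 = 756.

Deadweight loss = $756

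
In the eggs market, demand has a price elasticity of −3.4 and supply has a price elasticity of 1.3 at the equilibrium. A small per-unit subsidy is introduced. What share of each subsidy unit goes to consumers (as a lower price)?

Consumer share = 13/47

For a small subsidy around the equilibrium, the benefit split depends on the relative slopes, which at a point are proportional to the elasticities.
Buyer share = εs/(εs + |εd|) = 1.3/(1.3 + 3.4) = 13/47; seller share = |εd|/(εs + |εd|) = 34/47.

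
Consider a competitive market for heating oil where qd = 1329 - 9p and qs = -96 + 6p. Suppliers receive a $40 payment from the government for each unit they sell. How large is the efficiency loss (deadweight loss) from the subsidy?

Pre-subsidy: 1329 - 9p = -96 + 6p gives p* = 95, q* = 474.
With the subsidy, sellers receive ps = pb + 40 for each unit, where pb is the price buyers pay.
Supply in terms of pb becomes qs = -96 + 6(pb + 40) = 144 + 6pb. Setting this equal to demand: 1329 - 9pb = 144 + 6pb, so pb = 79.
Sellers receive ps = 79 + 40 = 119; q' = 1329 − 9·79 = 618.
The subsidy expands output by 618 − 474 = 144 past the efficient level; on those units the gap between marginal cost and willingness to pay runs from 0 up to 40.
DWL = ½ × 40 × 144 = 2880.

Deadweight loss = $2880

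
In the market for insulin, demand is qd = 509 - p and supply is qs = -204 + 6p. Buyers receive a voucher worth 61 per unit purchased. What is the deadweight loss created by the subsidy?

Deadweight loss = 11163/7

Pre-subsidy: 509 - p = -204 + 6p gives p* = 713/7, q* = 2850/7.
With the rebate, buyers effectively pay pb = ps − 61, where ps is the price sellers receive.
Demand in terms of ps becomes qd = 509 − 1(ps − 61) = 570 - ps. Setting this equal to supply: 570 - ps = -204 + 6ps, so ps = 774/7.
Buyers pay pb = 774/7 − 61 = 347/7; q' = -204 + 6·(774/7) = 3216/7.
The subsidy expands output by 3216/7 − 2850/7 = 366/7 past the efficient level; on those units the gap between marginal cost and willingness to pay runs from 0 up to 61.
DWL = ½ × 61 × 366/7 = 11163/7.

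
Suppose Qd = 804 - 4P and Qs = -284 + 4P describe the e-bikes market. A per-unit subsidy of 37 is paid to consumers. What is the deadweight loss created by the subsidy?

Deadweight loss = 1369

Pre-subsidy: 804 - 4P = -284 + 4P gives P* = 136, Q* = 260.
With the rebate, buyers effectively pay Pb = Ps − 37, where Ps is the price sellers receive.
Demand in terms of Ps becomes Qd = 804 − 4(Ps − 37) = 952 - 4Ps. Setting this equal to supply: 952 - 4Ps = -284 + 4Ps, so Ps = 154.5.
Buyers pay Pb = 154.5 − 37 = 117.5; Q' = -284 + 4·154.5 = 334.
The subsidy expands output by 334 − 260 = 74 past the efficient level; on those units the gap between marginal cost and willingness to pay runs from 0 up to 37.
DWL = ½ × 37 × 74 = 1369.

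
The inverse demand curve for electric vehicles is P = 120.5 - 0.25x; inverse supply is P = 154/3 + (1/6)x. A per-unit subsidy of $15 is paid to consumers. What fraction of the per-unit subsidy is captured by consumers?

Pre-subsidy: 120.5 - 0.25x = 154/3 + (1/6)x gives x* = 166 and P* = 79.
With the rebate, buyers effectively pay Pb = Ps − 15, where Ps is the price sellers receive.
On the curves, Pb = 120.5 - 0.25x and Ps = 154/3 + (1/6)x; the wedge Ps − Pb = 15 gives 154/3 + (1/6)x − (120.5 - 0.25x) = 15, so x' = 202.
Then Pb = 120.5 − 0.25·202 = 70 and Ps = 154/3 + (1/6)·202 = 85.
Buyers' price falls by P* − Pb = 79 − 70 = 9; sellers' price rises by Ps − P* = 85 − 79 = 6.
So consumers capture 9/15 = 0.6 of each unit of subsidy.

Consumer share = 0.6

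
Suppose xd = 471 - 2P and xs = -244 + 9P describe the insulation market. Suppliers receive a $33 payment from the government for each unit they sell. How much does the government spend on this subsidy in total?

Government cost = $13035

Pre-subsidy: 471 - 2P = -244 + 9P gives P* = 65, x* = 341.
With the subsidy, sellers receive Ps = Pb + 33 for each unit, where Pb is the price buyers pay.
Supply in terms of Pb becomes xs = -244 + 9(Pb + 33) = 53 + 9Pb. Setting this equal to demand: 471 - 2Pb = 53 + 9Pb, so Pb = 38.
Sellers receive Ps = 38 + 33 = 71; x' = 471 − 2·38 = 395.
Government outlay = subsidy × quantity = 33 × 395 = 13035.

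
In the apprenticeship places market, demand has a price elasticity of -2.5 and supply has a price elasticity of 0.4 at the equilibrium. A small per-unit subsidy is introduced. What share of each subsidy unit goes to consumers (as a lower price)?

Consumer share = 4/29

For a small subsidy around the equilibrium, the benefit split depends on the relative slopes, which at a point are proportional to the elasticities.
Buyer share = εs/(εs + |εd|) = 0.4/(0.4 + 2.5) = 4/29; seller share = |εd|/(εs + |εd|) = 25/29.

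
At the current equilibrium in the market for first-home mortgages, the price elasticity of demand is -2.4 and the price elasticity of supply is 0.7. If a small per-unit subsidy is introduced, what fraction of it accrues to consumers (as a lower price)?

For a small subsidy around the equilibrium, the benefit split depends on the relative slopes, which at a point are proportional to the elasticities.
Buyer share = εs/(εs + |εd|) = 0.7/(0.7 + 2.4) = 7/31; seller share = |εd|/(εs + |εd|) = 24/31.

Consumer share = 7/31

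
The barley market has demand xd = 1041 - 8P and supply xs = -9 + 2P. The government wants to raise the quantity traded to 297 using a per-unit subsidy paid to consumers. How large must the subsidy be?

At x = 297, invert demand for the buyer price: Pb = (1041 − 297)/8 = 93; invert supply for the seller price: Ps = (297 − (-9))/2 = 153.
The subsidy must fill the gap: s = Ps − Pb = 153 − 93 = 60.

Required subsidy s = 60 per unit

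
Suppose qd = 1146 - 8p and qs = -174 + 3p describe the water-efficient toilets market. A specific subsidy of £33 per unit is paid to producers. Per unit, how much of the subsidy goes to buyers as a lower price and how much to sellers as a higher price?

Buyers gain £9 per unit; sellers gain £24 per unit

Pre-subsidy: 1146 - 8p = -174 + 3p gives p* = 120, q* = 186.
With the subsidy, sellers receive ps = pb + 33 for each unit, where pb is the price buyers pay.
Supply in terms of pb becomes qs = -174 + 3(pb + 33) = -75 + 3pb. Setting this equal to demand: 1146 - 8pb = -75 + 3pb, so pb = 111.
Sellers receive ps = 111 + 33 = 144; q' = 1146 − 8·111 = 258.
Buyers' price falls by p* − pb = 120 − 111 = 9; sellers' price rises by ps − p* = 144 − 120 = 24.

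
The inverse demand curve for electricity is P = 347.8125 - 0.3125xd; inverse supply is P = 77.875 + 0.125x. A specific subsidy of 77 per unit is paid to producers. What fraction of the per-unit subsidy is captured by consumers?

Pre-subsidy: 347.8125 - 0.3125x = 77.875 + 0.125x gives x* = 617 and P* = 155.
With the subsidy, sellers receive Ps = Pb + 77 for each unit, where Pb is the price buyers pay.
On the curves, Pb = 347.8125 - 0.3125x and Ps = 77.875 + 0.125x; the wedge Ps − Pb = 77 gives 77.875 + 0.125x − (347.8125 - 0.3125x) = 77, so x' = 793.
Then Pb = 347.8125 − 0.3125·793 = 100 and Ps = 77.875 + 0.125·793 = 177.
Buyers' price falls by P* − Pb = 155 − 100 = 55; sellers' price rises by Ps − P* = 177 − 155 = 22.
So consumers capture 55/77 = 5/7 of each unit of subsidy.

Consumer share = 5/7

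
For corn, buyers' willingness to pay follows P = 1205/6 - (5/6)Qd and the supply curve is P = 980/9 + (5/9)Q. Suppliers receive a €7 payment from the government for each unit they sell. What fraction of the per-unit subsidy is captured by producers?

Pre-subsidy: 1205/6 - (5/6)Q = 980/9 + (5/9)Q gives Q* = 66.2 and P* = 437/3.
With the subsidy, sellers receive Ps = Pb + 7 for each unit, where Pb is the price buyers pay.
On the curves, Pb = 1205/6 - (5/6)Q and Ps = 980/9 + (5/9)Q; the wedge Ps − Pb = 7 gives 980/9 + (5/9)Q − (1205/6 - (5/6)Q) = 7, so Q' = 71.24.
Then Pb = 1205/6 − (5/6)·71.24 = 2122/15 and Ps = 980/9 + (5/9)·71.24 = 2227/15.
Buyers' price falls by P* − Pb = 437/3 − 2122/15 = 4.2; sellers' price rises by Ps − P* = 2227/15 − 437/3 = 2.8.
So producers capture 2.8/7 = 0.4 of each unit of subsidy.

Producer share = 0.4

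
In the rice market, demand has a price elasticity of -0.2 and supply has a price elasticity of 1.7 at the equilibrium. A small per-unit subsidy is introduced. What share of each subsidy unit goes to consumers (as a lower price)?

Consumer share = 17/19

For a small subsidy around the equilibrium, the benefit split depends on the relative slopes, which at a point are proportional to the elasticities.
Buyer share = εs/(εs + |εd|) = 1.7/(1.7 + 0.2) = 17/19; seller share = |εd|/(εs + |εd|) = 2/19.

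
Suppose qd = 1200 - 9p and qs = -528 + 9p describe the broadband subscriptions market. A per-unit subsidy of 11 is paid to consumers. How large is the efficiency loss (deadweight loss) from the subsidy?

Deadweight loss = 272.25

Pre-subsidy: 1200 - 9p = -528 + 9p gives p* = 96, q* = 336.
With the rebate, buyers effectively pay pb = ps − 11, where ps is the price sellers receive.
Demand in terms of ps becomes qd = 1200 − 9(ps − 11) = 1299 - 9ps. Setting this equal to supply: 1299 - 9ps = -528 + 9ps, so ps = 101.5.
Buyers pay pb = 101.5 − 11 = 90.5; q' = -528 + 9·101.5 = 385.5.
The subsidy expands output by 385.5 − 336 = 49.5 past the efficient level; on those units the gap between marginal cost and willingness to pay runs from 0 up to 11.
DWL = ½ × 11 × 49.5 = 272.25.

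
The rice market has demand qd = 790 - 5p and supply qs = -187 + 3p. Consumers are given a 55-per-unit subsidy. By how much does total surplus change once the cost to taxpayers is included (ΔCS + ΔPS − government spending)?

Net change in total surplus = -2835.9375

Pre-subsidy: 790 - 5p = -187 + 3p gives p* = 122.125, q* = 179.375.
With the rebate, buyers effectively pay pb = ps − 55, where ps is the price sellers receive.
Demand in terms of ps becomes qd = 790 − 5(ps − 55) = 1065 - 5ps. Setting this equal to supply: 1065 - 5ps = -187 + 3ps, so ps = 156.5.
Buyers pay pb = 156.5 − 55 = 101.5; q' = -187 + 3·156.5 = 282.5.
ΔCS = ½(179.375 + 282.5)(122.125 − 101.5) = 4763.0859375; ΔPS = ½(179.375 + 282.5)(156.5 − 122.125) = 7938.4765625.
Government spending = 55 × 282.5 = 15537.5.
Net change = 4763.0859375 + 7938.4765625 − 15537.5 = -2835.9375. The loss equals the DWL triangle ½·55·103.125.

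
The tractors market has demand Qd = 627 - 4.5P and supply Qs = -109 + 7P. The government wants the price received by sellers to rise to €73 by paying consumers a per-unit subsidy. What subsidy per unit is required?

At a seller price of 73, quantity supplied is -109 + 7·73 = 402.
Buyers absorb 402 only when they pay Pb with 627 − 4.5·Pb = 402, i.e. Pb = 50.
s = Ps − Pb = 73 − 50 = 23.

Required subsidy s = €23 per unit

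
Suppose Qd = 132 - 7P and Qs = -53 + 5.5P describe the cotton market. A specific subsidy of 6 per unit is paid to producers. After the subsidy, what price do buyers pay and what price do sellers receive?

Pre-subsidy: 132 - 7P = -53 + 5.5P gives P* = 14.8, Q* = 28.4.
With the subsidy, sellers receive Ps = Pb + 6 for each unit, where Pb is the price buyers pay.
Supply in terms of Pb becomes Qs = -53 + 5.5(Pb + 6) = -20 + 5.5Pb. Setting this equal to demand: 132 - 7Pb = -20 + 5.5Pb, so Pb = 12.16.
Sellers receive Ps = 12.16 + 6 = 18.16; Q' = 132 − 7·12.16 = 46.88.

Buyers pay 12.16; sellers receive 18.16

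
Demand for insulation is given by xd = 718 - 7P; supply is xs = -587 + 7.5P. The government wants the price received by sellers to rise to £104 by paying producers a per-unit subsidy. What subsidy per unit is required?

At a seller price of 104, quantity supplied is -587 + 7.5·104 = 193.
Buyers absorb 193 only when they pay Pb with 718 − 7·Pb = 193, i.e. Pb = 75.
s = Ps − Pb = 104 − 75 = 29.

Required subsidy s = £29 per unit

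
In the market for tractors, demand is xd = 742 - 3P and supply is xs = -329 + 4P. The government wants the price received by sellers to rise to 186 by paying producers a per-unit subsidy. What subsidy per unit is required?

At a seller price of 186, quantity supplied is -329 + 4·186 = 415.
Buyers absorb 415 only when they pay Pb with 742 − 3·Pb = 415, i.e. Pb = 109.
s = Ps − Pb = 186 − 109 = 77.

Required subsidy s = 77 per unit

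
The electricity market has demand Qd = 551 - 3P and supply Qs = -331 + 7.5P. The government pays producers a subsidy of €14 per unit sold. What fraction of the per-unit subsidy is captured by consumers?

Pre-subsidy: 551 - 3P = -331 + 7.5P gives P* = 84, Q* = 299.
With the subsidy, sellers receive Ps = Pb + 14 for each unit, where Pb is the price buyers pay.
Supply in terms of Pb becomes Qs = -331 + 7.5(Pb + 14) = -226 + 7.5Pb. Setting this equal to demand: 551 - 3Pb = -226 + 7.5Pb, so Pb = 74.
Sellers receive Ps = 74 + 14 = 88; Q' = 551 − 3·74 = 329.
Buyers' price falls by P* − Pb = 84 − 74 = 10; sellers' price rises by Ps − P* = 88 − 84 = 4.
So consumers capture 10/14 = 5/7 of each unit of subsidy.

Consumer share = 5/7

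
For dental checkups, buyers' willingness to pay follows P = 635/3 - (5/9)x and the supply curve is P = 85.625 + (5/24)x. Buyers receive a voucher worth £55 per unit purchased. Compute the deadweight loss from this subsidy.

Deadweight loss = £1980

Pre-subsidy: 635/3 - (5/9)x = 85.625 + (5/24)x gives x* = 165 and P* = 120.
With the rebate, buyers effectively pay Pb = Ps − 55, where Ps is the price sellers receive.
On the curves, Pb = 635/3 - (5/9)x and Ps = 85.625 + (5/24)x; the wedge Ps − Pb = 55 gives 85.625 + (5/24)x − (635/3 - (5/9)x) = 55, so x' = 237.
Then Pb = 635/3 − (5/9)·237 = 80 and Ps = 85.625 + (5/24)·237 = 135.
The subsidy expands output by 237 − 165 = 72 past the efficient level; on those units the gap between marginal cost and willingness to pay runs from 0 up to 55.
DWL = ½ × 55 × 72 = 1980.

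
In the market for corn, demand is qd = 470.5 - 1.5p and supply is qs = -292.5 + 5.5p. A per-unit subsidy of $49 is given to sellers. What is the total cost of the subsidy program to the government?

Pre-subsidy: 470.5 - 1.5p = -292.5 + 5.5p gives p* = 109, q* = 307.
With the subsidy, sellers receive ps = pb + 49 for each unit, where pb is the price buyers pay.
Supply in terms of pb becomes qs = -292.5 + 5.5(pb + 49) = -23 + 5.5pb. Setting this equal to demand: 470.5 - 1.5pb = -23 + 5.5pb, so pb = 70.5.
Sellers receive ps = 70.5 + 49 = 119.5; q' = 470.5 − 1.5·70.5 = 364.75.
Government outlay = subsidy × quantity = 49 × 364.75 = 17872.75.

Government cost = $17872.75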